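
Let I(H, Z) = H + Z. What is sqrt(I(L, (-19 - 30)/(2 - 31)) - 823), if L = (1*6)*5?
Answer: 2*I*sqrt(166373)/29 ≈ 28.13*I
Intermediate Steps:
L = 30 (L = 6*5 = 30)
sqrt(I(L, (-19 - 30)/(2 - 31)) - 823) = sqrt((30 + (-19 - 30)/(2 - 31)) - 823) = sqrt((30 - 49/(-29)) - 823) = sqrt((30 - 49*(-1/29)) - 823) = sqrt((30 + 49/29) - 823) = sqrt(919/29 - 823) = sqrt(-22948/29) = 2*I*sqrt(166373)/29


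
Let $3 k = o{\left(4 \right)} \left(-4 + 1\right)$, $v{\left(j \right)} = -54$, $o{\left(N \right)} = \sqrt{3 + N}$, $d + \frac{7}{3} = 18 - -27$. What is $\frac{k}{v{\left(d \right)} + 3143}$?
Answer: $- \frac{\sqrt{7}}{3089} \approx -0.00085651$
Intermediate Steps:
$d = \frac{128}{3}$ ($d = - \frac{7}{3} + \left(18 - -27\right) = - \frac{7}{3} + \left(18 + 27\right) = - \frac{7}{3} + 45 = \frac{128}{3} \approx 42.667$)
$k = - \sqrt{7}$ ($k = \frac{\sqrt{3 + 4} \left(-4 + 1\right)}{3} = \frac{\sqrt{7} \left(-3\right)}{3} = \frac{\left(-3\right) \sqrt{7}}{3} = - \sqrt{7} \approx -2.6458$)
$\frac{k}{v{\left(d \right)} + 3143} = \frac{\left(-1\right) \sqrt{7}}{-54 + 3143} = \frac{\left(-1\right) \sqrt{7}}{3089} = - \frac{\sqrt{7}}{3089}$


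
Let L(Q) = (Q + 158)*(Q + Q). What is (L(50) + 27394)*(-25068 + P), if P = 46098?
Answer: 1013519820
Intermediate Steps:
L(Q) = 2*Q*(158 + Q) (L(Q) = (158 + Q)*(2*Q) = 2*Q*(158 + Q))
(L(50) + 27394)*(-25068 + P) = (2*50*(158 + 50) + 27394)*(-25068 + 46098) = (2*50*208 + 27394)*21030 = (20800 + 27394)*21030 = 48194*21030 = 1013519820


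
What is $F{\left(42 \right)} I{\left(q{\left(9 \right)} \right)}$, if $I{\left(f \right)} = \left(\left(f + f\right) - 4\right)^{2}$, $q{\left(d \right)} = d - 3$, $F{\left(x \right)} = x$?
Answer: $2688$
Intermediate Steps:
$q{\left(d \right)} = -3 + d$
$I{\left(f \right)} = \left(-4 + 2 f\right)^{2}$ ($I{\left(f \right)} = \left(2 f - 4\right)^{2} = \left(-4 + 2 f\right)^{2}$)
$F{\left(42 \right)} I{\left(q{\left(9 \right)} \right)} = 42 \cdot 4 \left(-2 + \left(-3 + 9\right)\right)^{2} = 42 \cdot 4 \left(-2 + 6\right)^{2} = 42 \cdot 4 \cdot 4^{2} = 42 \cdot 4 \cdot 16 = 42 \cdot 64 = 2688$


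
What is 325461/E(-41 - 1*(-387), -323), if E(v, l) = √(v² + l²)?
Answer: 325461*√224045/224045 ≈ 687.59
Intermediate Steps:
E(v, l) = √(l² + v²)
325461/E(-41 - 1*(-387), -323) = 325461/(√((-323)² + (-41 - 1*(-387))²)) = 325461/(√(104329 + (-41 + 387)²)) = 325461/(√(104329 + 346²)) = 325461/(√(104329 + 119716)) = 325461/(√224045) = 325461*(√224045/224045) = 325461*√224045/224045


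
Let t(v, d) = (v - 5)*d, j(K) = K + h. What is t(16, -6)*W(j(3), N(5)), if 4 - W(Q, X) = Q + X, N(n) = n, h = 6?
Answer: 660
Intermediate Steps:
j(K) = 6 + K (j(K) = K + 6 = 6 + K)
t(v, d) = d*(-5 + v) (t(v, d) = (-5 + v)*d = d*(-5 + v))
W(Q, X) = 4 - Q - X (W(Q, X) = 4 - (Q + X) = 4 + (-Q - X) = 4 - Q - X)
t(16, -6)*W(j(3), N(5)) = (-6*(-5 + 16))*(4 - (6 + 3) - 1*5) = (-6*11)*(4 - 1*9 - 5) = -66*(4 - 9 - 5) = -66*(-10) = 660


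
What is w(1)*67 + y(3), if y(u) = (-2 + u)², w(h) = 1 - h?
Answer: 1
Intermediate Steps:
w(1)*67 + y(3) = (1 - 1*1)*67 + (-2 + 3)² = (1 - 1)*67 + 1² = 0*67 + 1 = 0 + 1 = 1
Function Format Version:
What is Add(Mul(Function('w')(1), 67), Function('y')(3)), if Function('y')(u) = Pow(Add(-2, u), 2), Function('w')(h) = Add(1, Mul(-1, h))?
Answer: 1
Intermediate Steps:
Add(Mul(Function('w')(1), 67), Function('y')(3)) = Add(Mul(Add(1, Mul(-1, 1)), 67), Pow(Add(-2, 3), 2)) = Add(Mul(Add(1, -1), 67), Pow(1, 2)) = Add(Mul(0, 67), 1) = Add(0, 1) = 1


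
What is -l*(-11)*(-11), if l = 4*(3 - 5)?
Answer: 968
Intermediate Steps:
l = -8 (l = 4*(-2) = -8)
-l*(-11)*(-11) = -(-8*(-11))*(-11) = -88*(-11) = -1*(-968) = 968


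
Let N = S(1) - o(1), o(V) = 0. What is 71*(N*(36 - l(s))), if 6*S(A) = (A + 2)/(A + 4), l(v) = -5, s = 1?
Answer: 2911/10 ≈ 291.10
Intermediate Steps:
S(A) = (2 + A)/(6*(4 + A)) (S(A) = ((A + 2)/(A + 4))/6 = ((2 + A)/(4 + A))/6 = (2 + A)/(6*(4 + A)))
N = 1/10 (N = (2 + 1)/(6*(4 + 1)) - 1*0 = (1/6)*3/5 + 0 = (1/6)*(1/5)*3 + 0 = 1/10 + 0 = 1/10 ≈ 0.10000)
71*(N*(36 - l(s))) = 71*((36 - 1*(-5))/10) = 71*((36 + 5)/10) = 71*((1/10)*41) = 71*(41/10) = 2911/10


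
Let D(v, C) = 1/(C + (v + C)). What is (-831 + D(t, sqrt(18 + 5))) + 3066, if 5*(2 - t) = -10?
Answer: 42464/19 + sqrt(23)/38 ≈ 2235.1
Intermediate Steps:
t = 4 (t = 2 - 1/5*(-10) = 2 + 2 = 4)
D(v, C) = 1/(v + 2*C) (D(v, C) = 1/(C + (C + v)) = 1/(v + 2*C))
(-831 + D(t, sqrt(18 + 5))) + 3066 = (-831 + 1/(4 + 2*sqrt(18 + 5))) + 3066 = (-831 + 1/(4 + 2*sqrt(23))) + 3066 = 2235 + 1/(4 + 2*sqrt(23))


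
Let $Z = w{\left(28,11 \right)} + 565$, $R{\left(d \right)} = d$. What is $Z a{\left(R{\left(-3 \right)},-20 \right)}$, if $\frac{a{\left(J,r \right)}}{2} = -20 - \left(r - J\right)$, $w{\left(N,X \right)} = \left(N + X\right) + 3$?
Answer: $-3642$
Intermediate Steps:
$w{\left(N,X \right)} = 3 + N + X$
$a{\left(J,r \right)} = -40 - 2 r + 2 J$ ($a{\left(J,r \right)} = 2 \left(-20 - \left(r - J\right)\right) = 2 \left(-20 + \left(J - r\right)\right) = 2 \left(-20 + J - r\right) = -40 - 2 r + 2 J$)
$Z = 607$ ($Z = \left(3 + 28 + 11\right) + 565 = 42 + 565 = 607$)
$Z a{\left(R{\left(-3 \right)},-20 \right)} = 607 \left(-40 - -40 + 2 \left(-3\right)\right) = 607 \left(-40 + 40 - 6\right) = 607 \left(-6\right) = -3642$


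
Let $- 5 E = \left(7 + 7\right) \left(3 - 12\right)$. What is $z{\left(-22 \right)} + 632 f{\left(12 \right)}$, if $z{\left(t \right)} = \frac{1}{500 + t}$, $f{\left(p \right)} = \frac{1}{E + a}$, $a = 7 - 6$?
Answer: $\frac{1510611}{62618} \approx 24.124$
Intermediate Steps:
$a = 1$
$E = \frac{126}{5}$ ($E = - \frac{\left(7 + 7\right) \left(3 - 12\right)}{5} = - \frac{14 \left(-9\right)}{5} = \left(- \frac{1}{5}\right) \left(-126\right) = \frac{126}{5} \approx 25.2$)
$f{\left(p \right)} = \frac{5}{131}$ ($f{\left(p \right)} = \frac{1}{\frac{126}{5} + 1} = \frac{1}{\frac{131}{5}} = \frac{5}{131}$)
$z{\left(-22 \right)} + 632 f{\left(12 \right)} = \frac{1}{500 - 22} + 632 \cdot \frac{5}{131} = \frac{1}{478} + \frac{3160}{131} = \frac{1510611}{62618}$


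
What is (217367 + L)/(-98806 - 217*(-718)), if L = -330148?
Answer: -112781/57000 ≈ -1.9786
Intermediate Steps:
(217367 + L)/(-98806 - 217*(-718)) = (217367 - 330148)/(-98806 - 217*(-718)) = -112781/(-98806 + 155806) = -112781/57000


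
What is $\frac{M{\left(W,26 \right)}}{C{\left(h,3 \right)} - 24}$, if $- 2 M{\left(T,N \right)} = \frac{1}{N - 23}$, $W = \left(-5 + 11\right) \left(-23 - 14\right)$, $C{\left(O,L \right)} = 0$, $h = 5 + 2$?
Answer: $\frac{1}{144} \approx 0.0069444$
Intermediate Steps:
$h = 7$
$W = -222$ ($W = 6 \left(-37\right) = -222$)
$M{\left(T,N \right)} = - \frac{1}{2 \left(-23 + N\right)}$ ($M{\left(T,N \right)} = - \frac{1}{2 \left(N - 23\right)} = - \frac{1}{2 \left(-23 + N\right)}$)
$\frac{M{\left(W,26 \right)}}{C{\left(h,3 \right)} - 24} = \frac{\left(-1\right) \frac{1}{-46 + 2 \cdot 26}}{0 - 24} = \frac{\left(-1\right) \frac{1}{-46 + 52}}{-24} = - \frac{\left(-1\right) \frac{1}{6}}{24} = \left(- \frac{1}{24}\right) \left(- \frac{1}{6}\right) = \frac{1}{144}$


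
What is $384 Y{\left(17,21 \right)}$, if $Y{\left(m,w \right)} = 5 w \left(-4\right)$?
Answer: $-161280$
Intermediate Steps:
$Y{\left(m,w \right)} = - 20 w$
$384 Y{\left(17,21 \right)} = 384 \left(\left(-20\right) 21\right) = 384 \left(-420\right) = -161280$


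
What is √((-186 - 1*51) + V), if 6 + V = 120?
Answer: I*√123 ≈ 11.091*I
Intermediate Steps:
V = 114 (V = -6 + 120 = 114)
√((-186 - 1*51) + V) = √((-186 - 1*51) + 114) = √((-186 - 51) + 114) = √(-237 + 114) = √(-123) = I*√123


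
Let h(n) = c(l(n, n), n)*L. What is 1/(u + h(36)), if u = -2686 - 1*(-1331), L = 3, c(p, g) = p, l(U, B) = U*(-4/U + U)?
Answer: 1/2521 ≈ 0.00039667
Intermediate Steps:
l(U, B) = U*(U - 4/U)
h(n) = -12 + 3*n² (h(n) = (-4 + n²)*3 = -12 + 3*n²)
u = -1355 (u = -2686 + 1331 = -1355)
1/(u + h(36)) = 1/(-1355 + (-12 + 3*36²)) = 1/(-1355 + (-12 + 3*1296)) = 1/(-1355 + (-12 + 3888)) = 1/(-1355 + 3876) = 1/2521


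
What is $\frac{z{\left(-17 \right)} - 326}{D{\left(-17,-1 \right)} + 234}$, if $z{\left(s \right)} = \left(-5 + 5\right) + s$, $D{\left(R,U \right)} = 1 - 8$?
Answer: $- \frac{343}{227} \approx -1.511$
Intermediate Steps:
$D{\left(R,U \right)} = -7$
$z{\left(s \right)} = s$ ($z{\left(s \right)} = 0 + s = s$)
$\frac{z{\left(-17 \right)} - 326}{D{\left(-17,-1 \right)} + 234} = \frac{-17 - 326}{-7 + 234} = - \frac{343}{227}$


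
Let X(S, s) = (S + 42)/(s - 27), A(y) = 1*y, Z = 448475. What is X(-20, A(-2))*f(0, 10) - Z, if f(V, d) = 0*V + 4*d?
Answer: -13006655/29 ≈ -4.4851e+5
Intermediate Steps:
f(V, d) = 4*d (f(V, d) = 0 + 4*d = 4*d)
A(y) = y
X(S, s) = (42 + S)/(-27 + s)
X(-20, A(-2))*f(0, 10) - Z = ((42 - 20)/(-27 - 2))*(4*10) - 1*448475 = (22/(-29))*40 - 448475 = -1/29*22*40 - 448475 = -22/29*40 - 448475 = -880/29 - 448475 = -13006655/29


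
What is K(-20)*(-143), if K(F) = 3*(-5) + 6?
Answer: 1287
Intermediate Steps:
K(F) = -9 (K(F) = -15 + 6 = -9)
K(-20)*(-143) = -9*(-143) = 1287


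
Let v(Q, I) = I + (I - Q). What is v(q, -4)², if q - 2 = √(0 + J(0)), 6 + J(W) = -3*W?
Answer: (10 + I*√6)² ≈ 94.0 + 48.99*I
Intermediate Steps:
J(W) = -6 - 3*W
q = 2 + I*√6 (q = 2 + √(0 + (-6 - 3*0)) = 2 + √(0 + (-6 + 0)) = 2 + √(0 - 6) = 2 + √(-6) = 2 + I*√6 ≈ 2.0 + 2.4495*I)
v(Q, I) = -Q + 2*I
v(q, -4)² = (-(2 + I*√6) + 2*(-4))² = ((-2 - I*√6) - 8)² = (-10 - I*√6)²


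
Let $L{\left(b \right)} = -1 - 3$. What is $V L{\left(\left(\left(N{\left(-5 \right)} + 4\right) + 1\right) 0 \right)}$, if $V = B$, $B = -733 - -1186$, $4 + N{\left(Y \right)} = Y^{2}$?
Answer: $-1812$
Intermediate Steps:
$N{\left(Y \right)} = -4 + Y^{2}$
$L{\left(b \right)} = -4$
$B = 453$ ($B = -733 + 1186 = 453$)
$V = 453$
$V L{\left(\left(\left(N{\left(-5 \right)} + 4\right) + 1\right) 0 \right)} = 453 \left(-4\right) = -1812$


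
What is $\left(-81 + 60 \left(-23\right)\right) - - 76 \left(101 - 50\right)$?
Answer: $2415$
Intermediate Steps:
$\left(-81 + 60 \left(-23\right)\right) - - 76 \left(101 - 50\right) = \left(-81 - 1380\right) - \left(-76\right) 51 = -1461 - -3876 = -1461 + 3876 = 2415$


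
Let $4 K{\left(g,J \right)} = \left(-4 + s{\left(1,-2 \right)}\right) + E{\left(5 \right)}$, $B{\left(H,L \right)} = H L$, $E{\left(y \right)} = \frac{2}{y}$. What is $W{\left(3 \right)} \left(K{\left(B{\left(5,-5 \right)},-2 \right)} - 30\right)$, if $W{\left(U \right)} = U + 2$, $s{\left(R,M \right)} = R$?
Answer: $- \frac{613}{4} \approx -153.25$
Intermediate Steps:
$W{\left(U \right)} = 2 + U$
$K{\left(g,J \right)} = - \frac{13}{20}$ ($K{\left(g,J \right)} = \frac{\left(-4 + 1\right) + \frac{2}{5}}{4} = \frac{-3 + 2 \cdot \frac{1}{5}}{4} = \frac{-3 + \frac{2}{5}}{4} = \frac{1}{4} \left(- \frac{13}{5}\right) = - \frac{13}{20}$)
$W{\left(3 \right)} \left(K{\left(B{\left(5,-5 \right)},-2 \right)} - 30\right) = \left(2 + 3\right) \left(- \frac{13}{20} - 30\right) = 5 \left(- \frac{613}{20}\right) = - \frac{613}{4}$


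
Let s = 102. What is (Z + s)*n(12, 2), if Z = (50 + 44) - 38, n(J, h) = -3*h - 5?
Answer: -1738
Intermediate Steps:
n(J, h) = -5 - 3*h
Z = 56 (Z = 94 - 38 = 56)
(Z + s)*n(12, 2) = (56 + 102)*(-5 - 3*2) = 158*(-5 - 6) = 158*(-11) = -1738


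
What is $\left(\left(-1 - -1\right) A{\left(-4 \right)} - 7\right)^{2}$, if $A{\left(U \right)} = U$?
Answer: $49$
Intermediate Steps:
$\left(\left(-1 - -1\right) A{\left(-4 \right)} - 7\right)^{2} = \left(\left(-1 - -1\right) \left(-4\right) - 7\right)^{2} = \left(\left(-1 + 1\right) \left(-4\right) - 7\right)^{2} = \left(0 \left(-4\right) - 7\right)^{2} = \left(0 - 7\right)^{2} = \left(-7\right)^{2} = 49$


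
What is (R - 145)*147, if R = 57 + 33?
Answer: -8085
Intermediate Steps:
R = 90
(R - 145)*147 = (90 - 145)*147 = -55*147 = -8085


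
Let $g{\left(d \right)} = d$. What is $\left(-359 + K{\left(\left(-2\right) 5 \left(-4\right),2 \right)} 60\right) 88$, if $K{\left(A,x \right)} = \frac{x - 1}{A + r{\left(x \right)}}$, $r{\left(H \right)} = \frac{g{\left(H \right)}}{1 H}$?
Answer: $- \frac{1289992}{41} \approx -31463.0$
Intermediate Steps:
$r{\left(H \right)} = 1$ ($r{\left(H \right)} = \frac{H}{1 H} = \frac{H}{H} = 1$)
$K{\left(A,x \right)} = \frac{-1 + x}{1 + A}$ ($K{\left(A,x \right)} = \frac{x - 1}{A + 1} = \frac{-1 + x}{1 + A}$)
$\left(-359 + K{\left(\left(-2\right) 5 \left(-4\right),2 \right)} 60\right) 88 = \left(-359 + \frac{-1 + 2}{1 + \left(-2\right) 5 \left(-4\right)} 60\right) 88 = \left(-359 + \frac{1}{1 - -40} \cdot 1 \cdot 60\right) 88 = \left(-359 + \frac{1}{1 + 40} \cdot 1 \cdot 60\right) 88 = \left(-359 + \frac{1}{41} \cdot 1 \cdot 60\right) 88 = \left(-359 + \frac{1}{41} \cdot 60\right) 88 = \left(-359 + \frac{60}{41}\right) 88 = \left(- \frac{14659}{41}\right) 88 = - \frac{1289992}{41}$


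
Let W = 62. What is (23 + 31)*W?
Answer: 3348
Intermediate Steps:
(23 + 31)*W = (23 + 31)*62 = 54*62 = 3348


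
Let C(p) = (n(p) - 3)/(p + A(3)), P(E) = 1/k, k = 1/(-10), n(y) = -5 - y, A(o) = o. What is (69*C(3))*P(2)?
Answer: 1265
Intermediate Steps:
k = -⅒ ≈ -0.10000
P(E) = -10 (P(E) = 1/(-⅒) = -10)
C(p) = (-8 - p)/(3 + p) (C(p) = ((-5 - p) - 3)/(p + 3) = (-8 - p)/(3 + p))
(69*C(3))*P(2) = (69*((-8 - 1*3)/(3 + 3)))*(-10) = (69*((-8 - 3)/6))*(-10) = (69*((⅙)*(-11)))*(-10) = (69*(-11/6))*(-10) = -253/2*(-10) = 1265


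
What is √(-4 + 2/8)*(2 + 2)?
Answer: 2*I*√15 ≈ 7.746*I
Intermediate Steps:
√(-4 + 2/8)*(2 + 2) = √(-4 + 2*(⅛))*4 = √(-4 + ¼)*4 = √(-15/4)*4 = (I*√15/2)*4 = 2*I*√15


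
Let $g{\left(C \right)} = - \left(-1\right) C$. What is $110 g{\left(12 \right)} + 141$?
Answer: $1461$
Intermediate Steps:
$g{\left(C \right)} = C$
$110 g{\left(12 \right)} + 141 = 110 \cdot 12 + 141 = 1320 + 141 = 1461$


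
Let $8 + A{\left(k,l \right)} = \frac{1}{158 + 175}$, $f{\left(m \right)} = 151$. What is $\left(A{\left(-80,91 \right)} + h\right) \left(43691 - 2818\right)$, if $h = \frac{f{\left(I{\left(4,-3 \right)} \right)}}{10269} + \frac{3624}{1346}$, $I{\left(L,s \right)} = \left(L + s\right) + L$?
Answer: $- \frac{7898206100308}{36529767} \approx -2.1621 \cdot 10^{5}$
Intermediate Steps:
$I{\left(L,s \right)} = s + 2 L$
$A{\left(k,l \right)} = - \frac{2663}{333}$ ($A{\left(k,l \right)} = -8 + \frac{1}{158 + 175} = -8 + \frac{1}{333} = - \frac{2663}{333}$)
$h = \frac{18709051}{6911037}$ ($h = \frac{151}{10269} + \frac{3624}{1346} = 151 \cdot \frac{1}{10269} + 3624 \cdot \frac{1}{1346} = \frac{151}{10269} + \frac{1812}{673} = \frac{18709051}{6911037} \approx 2.7071$)
$\left(A{\left(-80,91 \right)} + h\right) \left(43691 - 2818\right) = \left(- \frac{2663}{333} + \frac{18709051}{6911037}\right) \left(43691 - 2818\right) = \left(- \frac{1352664172}{255708369}\right) 40873 = - \frac{7898206100308}{36529767}$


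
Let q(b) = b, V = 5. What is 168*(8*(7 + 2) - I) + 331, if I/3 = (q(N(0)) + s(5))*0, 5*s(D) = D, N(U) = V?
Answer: 12427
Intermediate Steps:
N(U) = 5
s(D) = D/5
I = 0 (I = 3*((5 + (⅕)*5)*0) = 3*((5 + 1)*0) = 3*(6*0) = 3*0 = 0)
168*(8*(7 + 2) - I) + 331 = 168*(8*(7 + 2) - 1*0) + 331 = 168*(8*9 + 0) + 331 = 168*(72 + 0) + 331 = 168*72 + 331 = 12096 + 331 = 12427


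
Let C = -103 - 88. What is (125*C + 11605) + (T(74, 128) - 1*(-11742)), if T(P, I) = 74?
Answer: -454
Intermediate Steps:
C = -191
(125*C + 11605) + (T(74, 128) - 1*(-11742)) = (125*(-191) + 11605) + (74 - 1*(-11742)) = (-23875 + 11605) + (74 + 11742) = -12270 + 11816 = -454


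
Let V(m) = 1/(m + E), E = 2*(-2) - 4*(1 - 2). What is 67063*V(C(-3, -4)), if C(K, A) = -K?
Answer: 67063/3 ≈ 22354.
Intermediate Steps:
E = 0 (E = -4 - 4*(-1) = -4 + 4 = 0)
V(m) = 1/m (V(m) = 1/(m + 0) = 1/m)
67063*V(C(-3, -4)) = 67063/((-1*(-3))) = 67063/3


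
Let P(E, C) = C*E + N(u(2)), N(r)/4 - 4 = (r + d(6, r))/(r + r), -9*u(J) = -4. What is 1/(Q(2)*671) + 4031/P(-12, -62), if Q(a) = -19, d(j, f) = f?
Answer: 51390455/9740236 ≈ 5.2761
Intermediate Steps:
u(J) = 4/9 (u(J) = -⅑*(-4) = 4/9)
N(r) = 20 (N(r) = 16 + 4*((r + r)/(r + r)) = 16 + 4*((2*r)/((2*r))) = 16 + 4*((2*r)*(1/(2*r))) = 16 + 4*1 = 16 + 4 = 20)
P(E, C) = 20 + C*E (P(E, C) = C*E + 20 = 20 + C*E)
1/(Q(2)*671) + 4031/P(-12, -62) = 1/(-19*671) + 4031/(20 - 62*(-12)) = -1/19*1/671 + 4031/(20 + 744) = -1/12749 + 4031/764 = 51390455/9740236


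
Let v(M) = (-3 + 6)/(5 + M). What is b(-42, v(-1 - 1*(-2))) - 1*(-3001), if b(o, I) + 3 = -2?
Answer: 2996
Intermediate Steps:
v(M) = 3/(5 + M)
b(o, I) = -5 (b(o, I) = -3 - 2 = -5)
b(-42, v(-1 - 1*(-2))) - 1*(-3001) = -5 - 1*(-3001) = -5 + 3001 = 2996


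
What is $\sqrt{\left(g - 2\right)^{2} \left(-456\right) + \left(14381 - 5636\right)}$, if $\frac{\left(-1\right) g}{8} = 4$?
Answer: $3 i \sqrt{57599} \approx 719.99 i$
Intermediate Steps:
$g = -32$ ($g = \left(-8\right) 4 = -32$)
$\sqrt{\left(g - 2\right)^{2} \left(-456\right) + \left(14381 - 5636\right)} = \sqrt{\left(-32 - 2\right)^{2} \left(-456\right) + \left(14381 - 5636\right)} = \sqrt{\left(-34\right)^{2} \left(-456\right) + \left(14381 - 5636\right)} = \sqrt{1156 \left(-456\right) + 8745} = \sqrt{-527136 + 8745} = \sqrt{-518391} = 3 i \sqrt{57599}$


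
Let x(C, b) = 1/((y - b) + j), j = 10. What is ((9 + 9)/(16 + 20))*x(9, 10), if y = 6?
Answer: 1/12 ≈ 0.083333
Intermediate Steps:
x(C, b) = 1/(16 - b) (x(C, b) = 1/((6 - b) + 10) = 1/(16 - b))
((9 + 9)/(16 + 20))*x(9, 10) = ((9 + 9)/(16 + 20))/(16 - 1*10) = (18/36)/(16 - 10) = (18*(1/36))/6 = (½)*(⅙) = 1/12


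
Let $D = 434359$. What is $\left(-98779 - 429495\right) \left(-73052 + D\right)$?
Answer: $-190869094118$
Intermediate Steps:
$\left(-98779 - 429495\right) \left(-73052 + D\right) = \left(-98779 - 429495\right) \left(-73052 + 434359\right) = \left(-528274\right) 361307 = -190869094118$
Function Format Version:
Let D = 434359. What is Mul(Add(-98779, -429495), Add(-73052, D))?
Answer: -190869094118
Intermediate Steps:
Mul(Add(-98779, -429495), Add(-73052, D)) = Mul(Add(-98779, -429495), Add(-73052, 434359)) = Mul(-528274, 361307) = -190869094118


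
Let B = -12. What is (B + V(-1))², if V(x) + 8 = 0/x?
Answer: 400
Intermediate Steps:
V(x) = -8 (V(x) = -8 + 0/x = -8 + 0 = -8)
(B + V(-1))² = (-12 - 8)² = (-20)² = 400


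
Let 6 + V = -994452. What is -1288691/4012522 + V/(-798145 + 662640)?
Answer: 3815660529121/543716793610 ≈ 7.0177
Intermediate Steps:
V = -994458 (V = -6 - 994452 = -994458)
-1288691/4012522 + V/(-798145 + 662640) = -1288691/4012522 - 994458/(-798145 + 662640) = -1288691*1/4012522 - 994458/(-135505) = -1288691/4012522 - 994458*(-1/135505) = -1288691/4012522 + 994458/135505 = 3815660529121/543716793610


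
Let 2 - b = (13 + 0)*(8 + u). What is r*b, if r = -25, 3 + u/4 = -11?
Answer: -15650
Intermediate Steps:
u = -56 (u = -12 + 4*(-11) = -12 - 44 = -56)
b = 626 (b = 2 - (13 + 0)*(8 - 56) = 2 - 13*(-48) = 2 - 1*(-624) = 2 + 624 = 626)
r*b = -25*626 = -15650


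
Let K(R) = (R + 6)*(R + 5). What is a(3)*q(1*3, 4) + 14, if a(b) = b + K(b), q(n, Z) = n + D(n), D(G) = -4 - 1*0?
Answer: -61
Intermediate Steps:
D(G) = -4 (D(G) = -4 + 0 = -4)
K(R) = (5 + R)*(6 + R) (K(R) = (6 + R)*(5 + R) = (5 + R)*(6 + R))
q(n, Z) = -4 + n (q(n, Z) = n - 4 = -4 + n)
a(b) = 30 + b² + 12*b (a(b) = b + (30 + b² + 11*b) = 30 + b² + 12*b)
a(3)*q(1*3, 4) + 14 = (30 + 3² + 12*3)*(-4 + 1*3) + 14 = (30 + 9 + 36)*(-4 + 3) + 14 = 75*(-1) + 14 = -75 + 14 = -61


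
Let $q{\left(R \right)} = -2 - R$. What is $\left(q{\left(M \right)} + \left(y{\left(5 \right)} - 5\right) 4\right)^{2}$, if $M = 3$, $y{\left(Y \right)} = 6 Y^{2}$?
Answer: $330625$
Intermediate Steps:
$\left(q{\left(M \right)} + \left(y{\left(5 \right)} - 5\right) 4\right)^{2} = \left(\left(-2 - 3\right) + \left(6 \cdot 5^{2} - 5\right) 4\right)^{2} = \left(\left(-2 - 3\right) + \left(6 \cdot 25 - 5\right) 4\right)^{2} = \left(-5 + \left(150 - 5\right) 4\right)^{2} = \left(-5 + 145 \cdot 4\right)^{2} = \left(-5 + 580\right)^{2} = 575^{2} = 330625$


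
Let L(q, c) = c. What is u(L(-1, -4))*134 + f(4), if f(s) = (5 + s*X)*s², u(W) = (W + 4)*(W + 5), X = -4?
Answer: -176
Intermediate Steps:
u(W) = (4 + W)*(5 + W)
f(s) = s²*(5 - 4*s) (f(s) = (5 + s*(-4))*s² = (5 - 4*s)*s² = s²*(5 - 4*s))
u(L(-1, -4))*134 + f(4) = (20 + (-4)² + 9*(-4))*134 + 4²*(5 - 4*4) = (20 + 16 - 36)*134 + 16*(5 - 16) = 0*134 + 16*(-11) = 0 - 176 = -176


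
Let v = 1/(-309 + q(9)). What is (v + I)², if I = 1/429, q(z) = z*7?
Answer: 3721/1237491684 ≈ 3.0069e-6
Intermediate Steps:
q(z) = 7*z
v = -1/246 (v = 1/(-309 + 7*9) = 1/(-309 + 63) = 1/(-246) = -1/246 ≈ -0.0040650)
I = 1/429 ≈ 0.0023310
(v + I)² = (-1/246 + 1/429)² = (-61/35178)² = 3721/1237491684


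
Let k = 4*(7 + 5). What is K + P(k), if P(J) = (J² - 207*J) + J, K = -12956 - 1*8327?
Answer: -28867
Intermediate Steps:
K = -21283 (K = -12956 - 8327 = -21283)
k = 48 (k = 4*12 = 48)
P(J) = J² - 206*J
K + P(k) = -21283 + 48*(-206 + 48) = -21283 + 48*(-158) = -21283 - 7584 = -28867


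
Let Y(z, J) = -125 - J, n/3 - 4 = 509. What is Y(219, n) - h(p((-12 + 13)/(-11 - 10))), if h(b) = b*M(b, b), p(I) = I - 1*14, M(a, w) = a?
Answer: -820849/441 ≈ -1861.3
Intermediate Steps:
n = 1539 (n = 12 + 3*509 = 12 + 1527 = 1539)
p(I) = -14 + I (p(I) = I - 14 = -14 + I)
h(b) = b² (h(b) = b*b = b²)
Y(219, n) - h(p((-12 + 13)/(-11 - 10))) = (-125 - 1*1539) - (-14 + (-12 + 13)/(-11 - 10))² = (-125 - 1539) - (-14 + 1/(-21))² = -1664 - (-14 + 1*(-1/21))² = -1664 - (-14 - 1/21)² = -1664 - (-295/21)² = -1664 - 1*87025/441 = -1664 - 87025/441 = -820849/441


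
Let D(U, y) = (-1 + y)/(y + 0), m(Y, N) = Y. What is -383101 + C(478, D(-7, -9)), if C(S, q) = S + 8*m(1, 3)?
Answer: -382615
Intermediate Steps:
D(U, y) = (-1 + y)/y
C(S, q) = 8 + S (C(S, q) = S + 8*1 = S + 8 = 8 + S)
-383101 + C(478, D(-7, -9)) = -383101 + (8 + 478) = -383101 + 486 = -382615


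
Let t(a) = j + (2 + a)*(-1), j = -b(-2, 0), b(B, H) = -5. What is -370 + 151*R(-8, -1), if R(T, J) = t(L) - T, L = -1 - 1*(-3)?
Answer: 989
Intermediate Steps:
L = 2 (L = -1 + 3 = 2)
j = 5 (j = -1*(-5) = 5)
t(a) = 3 - a (t(a) = 5 + (2 + a)*(-1) = 5 + (-2 - a) = 3 - a)
R(T, J) = 1 - T (R(T, J) = (3 - 1*2) - T = (3 - 2) - T = 1 - T)
-370 + 151*R(-8, -1) = -370 + 151*(1 - 1*(-8)) = -370 + 151*(1 + 8) = -370 + 151*9 = -370 + 1359 = 989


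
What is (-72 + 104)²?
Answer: 1024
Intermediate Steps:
(-72 + 104)² = 32² = 1024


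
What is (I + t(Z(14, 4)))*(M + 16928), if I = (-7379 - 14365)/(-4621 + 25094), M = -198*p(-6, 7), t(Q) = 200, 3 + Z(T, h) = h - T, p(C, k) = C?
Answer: 73783859296/20473 ≈ 3.6040e+6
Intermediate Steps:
Z(T, h) = -3 + h - T (Z(T, h) = -3 + (h - T) = -3 + h - T)
M = 1188 (M = -198*(-6) = 1188)
I = -21744/20473 ≈ -1.0621
(I + t(Z(14, 4)))*(M + 16928) = (-21744/20473 + 200)*(1188 + 16928) = (4072856/20473)*18116 = 73783859296/20473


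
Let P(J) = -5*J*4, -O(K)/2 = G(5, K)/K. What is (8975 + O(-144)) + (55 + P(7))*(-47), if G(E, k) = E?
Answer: 933845/72 ≈ 12970.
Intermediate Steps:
O(K) = -10/K
P(J) = -20*J
(8975 + O(-144)) + (55 + P(7))*(-47) = (8975 - 10/(-144)) + (55 - 20*7)*(-47) = (8975 - 10*(-1/144)) + (55 - 140)*(-47) = (8975 + 5/72) - 85*(-47) = 646205/72 + 3995 = 933845/72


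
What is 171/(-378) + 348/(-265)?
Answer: -19651/11130 ≈ -1.7656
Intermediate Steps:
171/(-378) + 348/(-265) = 171*(-1/378) + 348*(-1/265) = -19/42 - 348/265 = -19651/11130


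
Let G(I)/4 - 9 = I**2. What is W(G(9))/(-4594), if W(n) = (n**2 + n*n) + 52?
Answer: -129626/2297 ≈ -56.433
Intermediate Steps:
G(I) = 36 + 4*I**2
W(n) = 52 + 2*n**2 (W(n) = (n**2 + n**2) + 52 = 2*n**2 + 52 = 52 + 2*n**2)
W(G(9))/(-4594) = (52 + 2*(36 + 4*9**2)**2)/(-4594) = (52 + 2*(36 + 4*81)**2)*(-1/4594) = (52 + 2*(36 + 324)**2)*(-1/4594) = (52 + 2*360**2)*(-1/4594) = (52 + 2*129600)*(-1/4594) = (52 + 259200)*(-1/4594) = 259252*(-1/4594) = -129626/2297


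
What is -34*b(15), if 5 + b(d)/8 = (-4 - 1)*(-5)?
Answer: -5440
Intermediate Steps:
b(d) = 160 (b(d) = -40 + 8*((-4 - 1)*(-5)) = -40 + 8*(-5*(-5)) = -40 + 8*25 = -40 + 200 = 160)
-34*b(15) = -34*160 = -5440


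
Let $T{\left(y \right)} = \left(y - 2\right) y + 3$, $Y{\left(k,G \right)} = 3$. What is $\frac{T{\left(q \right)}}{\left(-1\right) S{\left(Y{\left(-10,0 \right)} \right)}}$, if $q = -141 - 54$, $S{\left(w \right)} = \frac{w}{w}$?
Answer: $-38418$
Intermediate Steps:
$S{\left(w \right)} = 1$
$q = -195$
$T{\left(y \right)} = 3 + y \left(-2 + y\right)$ ($T{\left(y \right)} = \left(y - 2\right) y + 3 = \left(-2 + y\right) y + 3 = y \left(-2 + y\right) + 3 = 3 + y \left(-2 + y\right)$)
$\frac{T{\left(q \right)}}{\left(-1\right) S{\left(Y{\left(-10,0 \right)} \right)}} = \frac{3 + \left(-195\right)^{2} - -390}{\left(-1\right) 1} = \frac{3 + 38025 + 390}{-1} = 38418 \left(-1\right) = -38418$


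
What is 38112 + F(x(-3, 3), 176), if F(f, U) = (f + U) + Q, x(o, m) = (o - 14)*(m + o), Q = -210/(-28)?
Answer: 76591/2 ≈ 38296.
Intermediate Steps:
Q = 15/2 (Q = -210*(-1/28) = 15/2 ≈ 7.5000)
x(o, m) = (-14 + o)*(m + o)
F(f, U) = 15/2 + U + f (F(f, U) = (f + U) + 15/2 = (U + f) + 15/2 = 15/2 + U + f)
38112 + F(x(-3, 3), 176) = 38112 + (15/2 + 176 + ((-3)**2 - 14*3 - 14*(-3) + 3*(-3))) = 38112 + (15/2 + 176 + (9 - 42 + 42 - 9)) = 38112 + (15/2 + 176 + 0) = 38112 + 367/2 = 76591/2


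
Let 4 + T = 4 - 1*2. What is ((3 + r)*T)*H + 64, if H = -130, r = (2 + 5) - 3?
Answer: 1884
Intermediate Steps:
T = -2 (T = -4 + (4 - 1*2) = -4 + (4 - 2) = -4 + 2 = -2)
r = 4 (r = 7 - 3 = 4)
((3 + r)*T)*H + 64 = ((3 + 4)*(-2))*(-130) + 64 = (7*(-2))*(-130) + 64 = -14*(-130) + 64 = 1820 + 64 = 1884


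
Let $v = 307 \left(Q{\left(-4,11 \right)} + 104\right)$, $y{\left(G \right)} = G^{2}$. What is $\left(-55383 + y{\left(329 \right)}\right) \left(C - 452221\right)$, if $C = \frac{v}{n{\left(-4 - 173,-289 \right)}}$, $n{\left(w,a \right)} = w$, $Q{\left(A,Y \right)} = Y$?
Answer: $- \frac{4232785230076}{177} \approx -2.3914 \cdot 10^{10}$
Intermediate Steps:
$v = 35305$ ($v = 307 \left(11 + 104\right) = 307 \cdot 115 = 35305$)
$C = - \frac{35305}{177}$ ($C = \frac{35305}{-4 - 173} = \frac{35305}{-177} = 35305 \left(- \frac{1}{177}\right) = - \frac{35305}{177} \approx -199.46$)
$\left(-55383 + y{\left(329 \right)}\right) \left(C - 452221\right) = \left(-55383 + 329^{2}\right) \left(- \frac{35305}{177} - 452221\right) = \left(-55383 + 108241\right) \left(- \frac{80078422}{177}\right) = 52858 \left(- \frac{80078422}{177}\right) = - \frac{4232785230076}{177}$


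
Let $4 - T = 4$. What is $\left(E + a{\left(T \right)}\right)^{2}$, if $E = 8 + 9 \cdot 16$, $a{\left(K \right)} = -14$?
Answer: $19044$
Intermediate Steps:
$T = 0$ ($T = 4 - 4 = 0$)
$E = 152$ ($E = 8 + 144 = 152$)
$\left(E + a{\left(T \right)}\right)^{2} = \left(152 - 14\right)^{2} = 138^{2} = 19044$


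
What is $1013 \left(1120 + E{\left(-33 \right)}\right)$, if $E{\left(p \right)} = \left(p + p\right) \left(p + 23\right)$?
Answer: $1803140$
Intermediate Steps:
$E{\left(p \right)} = 2 p \left(23 + p\right)$
$1013 \left(1120 + E{\left(-33 \right)}\right) = 1013 \left(1120 + 2 \left(-33\right) \left(23 - 33\right)\right) = 1013 \left(1120 + 2 \left(-33\right) \left(-10\right)\right) = 1013 \left(1120 + 660\right) = 1013 \cdot 1780 = 1803140$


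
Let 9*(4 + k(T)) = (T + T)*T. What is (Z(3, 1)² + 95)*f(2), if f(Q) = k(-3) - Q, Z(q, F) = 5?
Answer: -480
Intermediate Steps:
k(T) = -4 + 2*T²/9 (k(T) = -4 + ((T + T)*T)/9 = -4 + ((2*T)*T)/9 = -4 + (2*T²)/9 = -4 + 2*T²/9)
f(Q) = -2 - Q (f(Q) = (-4 + (2/9)*(-3)²) - Q = (-4 + (2/9)*9) - Q = (-4 + 2) - Q = -2 - Q)
(Z(3, 1)² + 95)*f(2) = (5² + 95)*(-2 - 1*2) = (25 + 95)*(-2 - 2) = 120*(-4) = -480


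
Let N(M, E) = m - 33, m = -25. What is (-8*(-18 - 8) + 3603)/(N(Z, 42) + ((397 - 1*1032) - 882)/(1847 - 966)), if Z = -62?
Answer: -3357491/52615 ≈ -63.812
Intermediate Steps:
N(M, E) = -58 (N(M, E) = -25 - 33 = -58)
(-8*(-18 - 8) + 3603)/(N(Z, 42) + ((397 - 1*1032) - 882)/(1847 - 966)) = (-8*(-18 - 8) + 3603)/(-58 + ((397 - 1*1032) - 882)/(1847 - 966)) = (-8*(-26) + 3603)/(-58 + ((397 - 1032) - 882)/881) = (208 + 3603)/(-58 + (-635 - 882)*(1/881)) = 3811/(-58 - 1517*1/881) = 3811/(-58 - 1517/881) = 3811/(-52615/881) = 3811*(-881/52615) = -3357491/52615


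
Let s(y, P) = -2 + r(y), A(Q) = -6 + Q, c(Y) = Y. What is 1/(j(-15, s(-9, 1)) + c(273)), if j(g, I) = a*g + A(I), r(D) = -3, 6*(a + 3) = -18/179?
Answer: 179/54998 ≈ 0.0032547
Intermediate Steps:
a = -540/179 (a = -3 + (-18/179)/6 = -3 + (-18*1/179)/6 = -3 + (⅙)*(-18/179) = -3 - 3/179 = -540/179 ≈ -3.0168)
s(y, P) = -5 (s(y, P) = -2 - 3 = -5)
j(g, I) = -6 + I - 540*g/179 (j(g, I) = -540*g/179 + (-6 + I) = -6 + I - 540*g/179)
1/(j(-15, s(-9, 1)) + c(273)) = 1/((-6 - 5 - 540/179*(-15)) + 273) = 1/((-6 - 5 + 8100/179) + 273) = 1/(6131/179 + 273) = 1/(54998/179) = 179/54998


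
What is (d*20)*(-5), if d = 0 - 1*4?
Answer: 400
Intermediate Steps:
d = -4 (d = 0 - 4 = -4)
(d*20)*(-5) = -4*20*(-5) = -80*(-5) = 400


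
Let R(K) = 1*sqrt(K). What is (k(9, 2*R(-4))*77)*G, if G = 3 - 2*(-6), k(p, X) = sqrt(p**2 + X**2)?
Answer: 1155*sqrt(65) ≈ 9311.9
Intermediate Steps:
R(K) = sqrt(K)
k(p, X) = sqrt(X**2 + p**2)
G = 15 (G = 3 + 12 = 15)
(k(9, 2*R(-4))*77)*G = (sqrt((2*sqrt(-4))**2 + 9**2)*77)*15 = (sqrt((2*(2*I))**2 + 81)*77)*15 = (sqrt((4*I)**2 + 81)*77)*15 = (sqrt(-16 + 81)*77)*15 = (sqrt(65)*77)*15 = (77*sqrt(65))*15 = 1155*sqrt(65)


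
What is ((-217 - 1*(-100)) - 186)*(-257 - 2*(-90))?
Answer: 23331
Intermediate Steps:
((-217 - 1*(-100)) - 186)*(-257 - 2*(-90)) = ((-217 + 100) - 186)*(-257 + 180) = (-117 - 186)*(-77) = -303*(-77) = 23331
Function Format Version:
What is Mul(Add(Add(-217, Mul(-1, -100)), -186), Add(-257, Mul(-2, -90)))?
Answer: 23331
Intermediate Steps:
Mul(Add(Add(-217, Mul(-1, -100)), -186), Add(-257, Mul(-2, -90))) = Mul(Add(Add(-217, 100), -186), Add(-257, 180)) = Mul(Add(-117, -186), -77) = Mul(-303, -77) = 23331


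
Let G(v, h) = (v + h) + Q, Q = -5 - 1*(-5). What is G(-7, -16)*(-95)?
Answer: 2185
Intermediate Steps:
Q = 0 (Q = -5 + 5 = 0)
G(v, h) = h + v (G(v, h) = (v + h) + 0 = (h + v) + 0 = h + v)
G(-7, -16)*(-95) = (-16 - 7)*(-95) = -23*(-95) = 2185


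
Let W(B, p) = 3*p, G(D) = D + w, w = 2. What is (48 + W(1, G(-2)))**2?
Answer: 2304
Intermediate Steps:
G(D) = 2 + D (G(D) = D + 2 = 2 + D)
(48 + W(1, G(-2)))**2 = (48 + 3*(2 - 2))**2 = (48 + 3*0)**2 = (48 + 0)**2 = 48**2 = 2304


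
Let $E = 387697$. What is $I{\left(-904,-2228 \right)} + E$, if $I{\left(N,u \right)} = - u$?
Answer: $389925$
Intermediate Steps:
$I{\left(-904,-2228 \right)} + E = \left(-1\right) \left(-2228\right) + 387697 = 2228 + 387697 = 389925$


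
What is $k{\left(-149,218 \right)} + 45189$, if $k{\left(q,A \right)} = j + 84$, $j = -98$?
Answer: $45175$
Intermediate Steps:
$k{\left(q,A \right)} = -14$ ($k{\left(q,A \right)} = -98 + 84 = -14$)
$k{\left(-149,218 \right)} + 45189 = -14 + 45189 = 45175$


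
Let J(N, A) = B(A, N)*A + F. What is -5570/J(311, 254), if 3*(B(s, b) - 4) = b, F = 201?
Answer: -3342/16529 ≈ -0.20219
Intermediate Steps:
B(s, b) = 4 + b/3
J(N, A) = 201 + A*(4 + N/3) (J(N, A) = (4 + N/3)*A + 201 = A*(4 + N/3) + 201 = 201 + A*(4 + N/3))
-5570/J(311, 254) = -5570/(201 + (⅓)*254*(12 + 311)) = -5570/(201 + (⅓)*254*323) = -5570/(201 + 82042/3) = -5570/82645/3 = -5570*3/82645 = -3342/16529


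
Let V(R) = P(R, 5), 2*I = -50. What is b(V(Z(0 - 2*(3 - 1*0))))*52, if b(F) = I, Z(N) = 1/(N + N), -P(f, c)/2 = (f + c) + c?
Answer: -1300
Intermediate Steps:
I = -25 (I = (½)*(-50) = -25)
P(f, c) = -4*c - 2*f (P(f, c) = -2*((f + c) + c) = -2*((c + f) + c) = -2*(f + 2*c) = -4*c - 2*f)
Z(N) = 1/(2*N)
V(R) = -20 - 2*R (V(R) = -4*5 - 2*R = -20 - 2*R)
b(F) = -25
b(V(Z(0 - 2*(3 - 1*0))))*52 = -25*52 = -1300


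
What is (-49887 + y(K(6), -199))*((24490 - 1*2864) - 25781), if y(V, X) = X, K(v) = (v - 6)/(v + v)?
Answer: 208107330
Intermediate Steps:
K(v) = (-6 + v)/(2*v) (K(v) = (-6 + v)/((2*v)) = (-6 + v)*(1/(2*v)) = (-6 + v)/(2*v))
(-49887 + y(K(6), -199))*((24490 - 1*2864) - 25781) = (-49887 - 199)*((24490 - 1*2864) - 25781) = -50086*((24490 - 2864) - 25781) = -50086*(21626 - 25781) = -50086*(-4155) = 208107330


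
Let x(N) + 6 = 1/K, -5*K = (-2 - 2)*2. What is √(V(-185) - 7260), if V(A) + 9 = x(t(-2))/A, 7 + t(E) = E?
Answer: I*√3980488490/740 ≈ 85.258*I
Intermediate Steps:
K = 8/5 (K = -(-2 - 2)*2/5 = -(-4)*2/5 = -⅕*(-8) = 8/5 ≈ 1.6000)
t(E) = -7 + E
x(N) = -43/8 (x(N) = -6 + 1/(8/5) = -6 + 5/8 = -43/8)
V(A) = -9 - 43/(8*A)
√(V(-185) - 7260) = √((-9 - 43/8/(-185)) - 7260) = √((-9 - 43/8*(-1/185)) - 7260) = √((-9 + 43/1480) - 7260) = √(-13277/1480 - 7260) = √(-10758077/1480) = I*√3980488490/740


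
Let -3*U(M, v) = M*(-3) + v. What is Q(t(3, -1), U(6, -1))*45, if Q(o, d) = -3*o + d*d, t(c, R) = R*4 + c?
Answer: 1940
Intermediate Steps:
U(M, v) = M - v/3 (U(M, v) = -(M*(-3) + v)/3 = -(-3*M + v)/3 = -(v - 3*M)/3 = M - v/3)
t(c, R) = c + 4*R (t(c, R) = 4*R + c = c + 4*R)
Q(o, d) = d**2 - 3*o (Q(o, d) = -3*o + d**2 = d**2 - 3*o)
Q(t(3, -1), U(6, -1))*45 = ((6 - 1/3*(-1))**2 - 3*(3 + 4*(-1)))*45 = ((6 + 1/3)**2 - 3*(3 - 4))*45 = ((19/3)**2 - 3*(-1))*45 = (361/9 + 3)*45 = (388/9)*45 = 1940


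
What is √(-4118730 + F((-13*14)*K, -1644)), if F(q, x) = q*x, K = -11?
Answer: I*√7410018 ≈ 2722.1*I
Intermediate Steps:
√(-4118730 + F((-13*14)*K, -1644)) = √(-4118730 + (-13*14*(-11))*(-1644)) = √(-4118730 - 182*(-11)*(-1644)) = √(-4118730 + 2002*(-1644)) = √(-4118730 - 3291288) = √(-7410018) = I*√7410018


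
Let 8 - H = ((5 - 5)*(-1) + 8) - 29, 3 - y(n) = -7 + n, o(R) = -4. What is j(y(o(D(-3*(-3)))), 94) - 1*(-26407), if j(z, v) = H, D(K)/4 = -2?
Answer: 26436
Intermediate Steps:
D(K) = -8 (D(K) = 4*(-2) = -8)
y(n) = 10 - n (y(n) = 3 - (-7 + n) = 3 + (7 - n) = 10 - n)
H = 29 (H = 8 - (((5 - 5)*(-1) + 8) - 29) = 8 - ((0*(-1) + 8) - 29) = 8 - ((0 + 8) - 29) = 8 - (8 - 29) = 8 - 1*(-21) = 8 + 21 = 29)
j(z, v) = 29
j(y(o(D(-3*(-3)))), 94) - 1*(-26407) = 29 - 1*(-26407) = 29 + 26407 = 26436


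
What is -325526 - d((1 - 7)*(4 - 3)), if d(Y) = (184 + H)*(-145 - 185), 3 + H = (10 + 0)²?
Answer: -232796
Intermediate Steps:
H = 97 (H = -3 + (10 + 0)² = -3 + 10² = -3 + 100 = 97)
d(Y) = -92730 (d(Y) = (184 + 97)*(-145 - 185) = 281*(-330) = -92730)
-325526 - d((1 - 7)*(4 - 3)) = -325526 - 1*(-92730) = -325526 + 92730 = -232796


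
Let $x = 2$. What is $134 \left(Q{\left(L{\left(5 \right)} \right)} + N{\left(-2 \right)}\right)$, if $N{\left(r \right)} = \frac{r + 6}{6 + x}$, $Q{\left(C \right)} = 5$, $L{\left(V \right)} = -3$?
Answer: $737$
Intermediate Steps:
$N{\left(r \right)} = \frac{3}{4} + \frac{r}{8}$ ($N{\left(r \right)} = \frac{r + 6}{6 + 2} = \frac{6 + r}{8} = \left(6 + r\right) \frac{1}{8} = \frac{3}{4} + \frac{r}{8}$)
$134 \left(Q{\left(L{\left(5 \right)} \right)} + N{\left(-2 \right)}\right) = 134 \left(5 + \left(\frac{3}{4} + \frac{1}{8} \left(-2\right)\right)\right) = 134 \left(5 + \left(\frac{3}{4} - \frac{1}{4}\right)\right) = 134 \left(5 + \frac{1}{2}\right) = 134 \cdot \frac{11}{2} = 737$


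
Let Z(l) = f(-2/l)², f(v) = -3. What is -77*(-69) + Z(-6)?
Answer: 5322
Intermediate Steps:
Z(l) = 9 (Z(l) = (-3)² = 9)
-77*(-69) + Z(-6) = -77*(-69) + 9 = 5313 + 9 = 5322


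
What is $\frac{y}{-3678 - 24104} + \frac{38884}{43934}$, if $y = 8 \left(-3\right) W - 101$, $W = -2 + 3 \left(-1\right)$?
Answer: $\frac{539720271}{610287194} \approx 0.88437$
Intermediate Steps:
$W = -5$ ($W = -2 - 3 = -5$)
$y = 19$ ($y = 8 \left(-3\right) \left(-5\right) - 101 = \left(-24\right) \left(-5\right) - 101 = 120 - 101 = 19$)
$\frac{y}{-3678 - 24104} + \frac{38884}{43934} = \frac{19}{-3678 - 24104} + \frac{38884}{43934} = \frac{19}{-27782} + 38884 \cdot \frac{1}{43934} = 19 \left(- \frac{1}{27782}\right) + \frac{19442}{21967} = - \frac{19}{27782} + \frac{19442}{21967} = \frac{539720271}{610287194}$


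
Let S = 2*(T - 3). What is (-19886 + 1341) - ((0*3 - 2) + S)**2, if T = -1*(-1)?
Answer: -18581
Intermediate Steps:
T = 1
S = -4 (S = 2*(1 - 3) = 2*(-2) = -4)
(-19886 + 1341) - ((0*3 - 2) + S)**2 = (-19886 + 1341) - ((0*3 - 2) - 4)**2 = -18545 - ((0 - 2) - 4)**2 = -18545 - (-2 - 4)**2 = -18545 - 1*(-6)**2 = -18545 - 1*36 = -18545 - 36 = -18581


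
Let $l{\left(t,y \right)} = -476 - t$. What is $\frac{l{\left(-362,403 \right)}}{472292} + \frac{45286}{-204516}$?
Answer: $- \frac{1338220646}{6036954417} \approx -0.22167$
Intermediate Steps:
$\frac{l{\left(-362,403 \right)}}{472292} + \frac{45286}{-204516} = \frac{-476 - -362}{472292} + \frac{45286}{-204516} = \left(-476 + 362\right) \frac{1}{472292} + 45286 \left(- \frac{1}{204516}\right) = \left(-114\right) \frac{1}{472292} - \frac{22643}{102258} = - \frac{57}{236146} - \frac{22643}{102258} = - \frac{1338220646}{6036954417}$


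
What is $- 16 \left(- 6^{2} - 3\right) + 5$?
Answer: $629$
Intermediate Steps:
$- 16 \left(- 6^{2} - 3\right) + 5 = - 16 \left(\left(-1\right) 36 - 3\right) + 5 = - 16 \left(-36 - 3\right) + 5 = \left(-16\right) \left(-39\right) + 5 = 624 + 5 = 629$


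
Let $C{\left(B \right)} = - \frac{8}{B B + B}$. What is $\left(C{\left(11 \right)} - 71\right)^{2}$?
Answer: $\frac{5499025}{1089} \approx 5049.6$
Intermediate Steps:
$C{\left(B \right)} = - \frac{8}{B + B^{2}}$ ($C{\left(B \right)} = - \frac{8}{B^{2} + B} = - \frac{8}{B + B^{2}}$)
$\left(C{\left(11 \right)} - 71\right)^{2} = \left(- \frac{8}{11 \left(1 + 11\right)} - 71\right)^{2} = \left(\left(-8\right) \frac{1}{11} \cdot \frac{1}{12} - 71\right)^{2} = \left(- \frac{2}{33} - 71\right)^{2} = \left(- \frac{2345}{33}\right)^{2} = \frac{5499025}{1089}$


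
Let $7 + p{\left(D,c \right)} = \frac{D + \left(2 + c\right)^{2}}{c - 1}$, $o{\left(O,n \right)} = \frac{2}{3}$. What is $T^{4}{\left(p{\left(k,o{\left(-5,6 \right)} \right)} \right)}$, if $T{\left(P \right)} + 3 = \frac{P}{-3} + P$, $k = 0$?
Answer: $\frac{1506138481}{6561} \approx 2.2956 \cdot 10^{5}$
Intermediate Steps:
$o{\left(O,n \right)} = \frac{2}{3}$ ($o{\left(O,n \right)} = 2 \cdot \frac{1}{3} = \frac{2}{3}$)
$p{\left(D,c \right)} = -7 + \frac{D + \left(2 + c\right)^{2}}{-1 + c}$ ($p{\left(D,c \right)} = -7 + \frac{D + \left(2 + c\right)^{2}}{c - 1} = -7 + \frac{D + \left(2 + c\right)^{2}}{-1 + c}$)
$T{\left(P \right)} = -3 + \frac{2 P}{3}$ ($T{\left(P \right)} = -3 + \left(\frac{P}{-3} + P\right) = -3 + \left(- \frac{P}{3} + P\right) = -3 + \frac{2 P}{3}$)
$T^{4}{\left(p{\left(k,o{\left(-5,6 \right)} \right)} \right)} = \left(-3 + \frac{2 \frac{11 + 0 + \left(\frac{2}{3}\right)^{2} - 2}{-1 + \frac{2}{3}}}{3}\right)^{4} = \left(-3 + \frac{2 \frac{11 + 0 + \frac{4}{9} - 2}{- \frac{1}{3}}}{3}\right)^{4} = \left(-3 + \frac{2 \left(\left(-3\right) \frac{85}{9}\right)}{3}\right)^{4} = \left(-3 + \frac{2}{3} \left(- \frac{85}{3}\right)\right)^{4} = \left(-3 - \frac{170}{9}\right)^{4} = \left(- \frac{197}{9}\right)^{4} = \frac{1506138481}{6561}$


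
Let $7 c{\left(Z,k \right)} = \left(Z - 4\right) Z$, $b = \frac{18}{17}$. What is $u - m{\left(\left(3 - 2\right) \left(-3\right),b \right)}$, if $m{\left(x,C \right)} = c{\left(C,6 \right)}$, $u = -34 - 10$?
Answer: $- \frac{88112}{2023} \approx -43.555$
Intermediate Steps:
$u = -44$
$b = \frac{18}{17}$ ($b = 18 \cdot \frac{1}{17} = \frac{18}{17} \approx 1.0588$)
$c{\left(Z,k \right)} = \frac{Z \left(-4 + Z\right)}{7}$ ($c{\left(Z,k \right)} = \frac{\left(Z - 4\right) Z}{7} = \frac{\left(-4 + Z\right) Z}{7} = \frac{Z \left(-4 + Z\right)}{7}$)
$m{\left(x,C \right)} = \frac{C \left(-4 + C\right)}{7}$
$u - m{\left(\left(3 - 2\right) \left(-3\right),b \right)} = -44 - \frac{1}{7} \cdot \frac{18}{17} \left(-4 + \frac{18}{17}\right) = -44 - \frac{1}{7} \cdot \frac{18}{17} \left(- \frac{50}{17}\right) = -44 - - \frac{900}{2023} = -44 + \frac{900}{2023} = - \frac{88112}{2023}$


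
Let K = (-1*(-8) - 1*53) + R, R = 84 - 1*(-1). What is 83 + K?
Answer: 123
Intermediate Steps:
R = 85 (R = 84 + 1 = 85)
K = 40 (K = (-1*(-8) - 1*53) + 85 = (8 - 53) + 85 = -45 + 85 = 40)
83 + K = 83 + 40 = 123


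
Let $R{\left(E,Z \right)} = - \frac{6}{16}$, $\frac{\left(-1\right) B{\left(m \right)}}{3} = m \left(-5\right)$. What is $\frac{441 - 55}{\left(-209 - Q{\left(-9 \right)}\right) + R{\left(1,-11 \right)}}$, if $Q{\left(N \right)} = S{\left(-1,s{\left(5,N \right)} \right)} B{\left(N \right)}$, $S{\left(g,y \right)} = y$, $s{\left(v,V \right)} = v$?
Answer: $\frac{3088}{3725} \approx 0.82899$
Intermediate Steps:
$B{\left(m \right)} = 15 m$ ($B{\left(m \right)} = - 3 m \left(-5\right) = - 3 \left(- 5 m\right) = 15 m$)
$R{\left(E,Z \right)} = - \frac{3}{8}$ ($R{\left(E,Z \right)} = \left(-6\right) \frac{1}{16} = - \frac{3}{8}$)
$Q{\left(N \right)} = 75 N$ ($Q{\left(N \right)} = 5 \cdot 15 N = 75 N$)
$\frac{441 - 55}{\left(-209 - Q{\left(-9 \right)}\right) + R{\left(1,-11 \right)}} = \frac{441 - 55}{\left(-209 - 75 \left(-9\right)\right) - \frac{3}{8}} = \frac{386}{\left(-209 - -675\right) - \frac{3}{8}} = \frac{386}{\left(-209 + 675\right) - \frac{3}{8}} = \frac{386}{466 - \frac{3}{8}} = \frac{386}{\frac{3725}{8}} = 386 \cdot \frac{8}{3725} = \frac{3088}{3725}$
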